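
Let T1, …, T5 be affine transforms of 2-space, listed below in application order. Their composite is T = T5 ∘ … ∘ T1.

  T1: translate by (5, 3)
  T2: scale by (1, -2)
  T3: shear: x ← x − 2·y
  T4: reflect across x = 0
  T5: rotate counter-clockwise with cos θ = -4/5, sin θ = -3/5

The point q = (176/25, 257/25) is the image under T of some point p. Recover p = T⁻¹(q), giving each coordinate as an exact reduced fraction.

T1 = [1 0 5; 0 1 3; 0 0 1]
T2·T1 = [1 0 5; 0 -2 -6; 0 0 1]
T3·…·T1 = [1 4 17; 0 -2 -6; 0 0 1]
T4·…·T1 = [-1 -4 -17; 0 -2 -6; 0 0 1]
T5·…·T1 = [4/5 2 10; 3/5 4 15; 0 0 1]
det M = 2; M⁻¹ = [2 -1 -5; -3/10 2/5 -3; 0 0 1]
M⁻¹ · (176/25, 257/25)ᵀ = (-6/5, -1)ᵀ

p = (-6/5, -1)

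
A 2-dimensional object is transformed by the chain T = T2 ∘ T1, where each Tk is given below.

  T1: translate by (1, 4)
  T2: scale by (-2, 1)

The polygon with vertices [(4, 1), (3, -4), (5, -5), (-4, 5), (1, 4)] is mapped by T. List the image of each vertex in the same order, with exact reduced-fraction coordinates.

T1 translate by (1, 4): (4, 1) → (5, 5); (3, -4) → (4, 0); (5, -5) → (6, -1); (-4, 5) → (-3, 9); (1, 4) → (2, 8)
T2 scale by (-2, 1): (5, 5) → (-10, 5); (4, 0) → (-8, 0); (6, -1) → (-12, -1); (-3, 9) → (6, 9); (2, 8) → (-4, 8)

image vertices: (-10, 5), (-8, 0), (-12, -1), (6, 9), (-4, 8)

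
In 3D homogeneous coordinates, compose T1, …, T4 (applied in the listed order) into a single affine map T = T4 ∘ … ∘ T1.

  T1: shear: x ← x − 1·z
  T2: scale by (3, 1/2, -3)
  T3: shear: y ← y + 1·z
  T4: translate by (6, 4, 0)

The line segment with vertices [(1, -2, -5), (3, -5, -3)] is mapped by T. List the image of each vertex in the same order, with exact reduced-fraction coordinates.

T1 shear: x ← x − 1·z: (1, -2, -5) → (6, -2, -5); (3, -5, -3) → (6, -5, -3)
T2 scale by (3, 1/2, -3): (6, -2, -5) → (18, -1, 15); (6, -5, -3) → (18, -5/2, 9)
T3 shear: y ← y + 1·z: (18, -1, 15) → (18, 14, 15); (18, -5/2, 9) → (18, 13/2, 9)
T4 translate by (6, 4, 0): (18, 14, 15) → (24, 18, 15); (18, 13/2, 9) → (24, 21/2, 9)

image vertices: (24, 18, 15), (24, 21/2, 9)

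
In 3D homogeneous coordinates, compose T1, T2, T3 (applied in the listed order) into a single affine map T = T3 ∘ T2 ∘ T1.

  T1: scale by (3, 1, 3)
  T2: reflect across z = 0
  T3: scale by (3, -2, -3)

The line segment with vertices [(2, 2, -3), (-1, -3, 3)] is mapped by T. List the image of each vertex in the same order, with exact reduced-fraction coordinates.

T1 scale by (3, 1, 3): (2, 2, -3) → (6, 2, -9); (-1, -3, 3) → (-3, -3, 9)
T2 reflect across z = 0: (6, 2, -9) → (6, 2, 9); (-3, -3, 9) → (-3, -3, -9)
T3 scale by (3, -2, -3): (6, 2, 9) → (18, -4, -27); (-3, -3, -9) → (-9, 6, 27)

image vertices: (18, -4, -27), (-9, 6, 27)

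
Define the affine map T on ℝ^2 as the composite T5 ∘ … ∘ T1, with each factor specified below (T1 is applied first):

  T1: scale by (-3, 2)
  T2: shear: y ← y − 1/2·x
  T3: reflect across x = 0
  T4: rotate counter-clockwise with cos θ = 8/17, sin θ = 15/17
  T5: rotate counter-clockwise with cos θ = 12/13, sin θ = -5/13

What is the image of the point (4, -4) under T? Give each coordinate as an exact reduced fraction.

T(p) = (2332/221, 1338/221)

T1 scale by (-3, 2): (4, -4) → (-12, -8)
T2 shear: y ← y − 1/2·x: (-12, -8) → (-12, -2)
T3 reflect across x = 0: (-12, -2) → (12, -2)
T4 rotate counter-clockwise with cos θ = 8/17, sin θ = 15/17: (12, -2) → (126/17, 164/17)
T5 rotate counter-clockwise with cos θ = 12/13, sin θ = -5/13: (126/17, 164/17) → (2332/221, 1338/221)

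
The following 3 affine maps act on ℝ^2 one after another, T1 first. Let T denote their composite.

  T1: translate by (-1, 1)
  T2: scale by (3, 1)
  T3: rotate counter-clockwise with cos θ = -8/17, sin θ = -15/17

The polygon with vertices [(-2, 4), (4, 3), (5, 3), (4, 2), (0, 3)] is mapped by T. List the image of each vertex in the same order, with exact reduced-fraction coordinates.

T1 translate by (-1, 1): (-2, 4) → (-3, 5); (4, 3) → (3, 4); (5, 3) → (4, 4); (4, 2) → (3, 3); (0, 3) → (-1, 4)
T2 scale by (3, 1): (-3, 5) → (-9, 5); (3, 4) → (9, 4); (4, 4) → (12, 4); (3, 3) → (9, 3); (-1, 4) → (-3, 4)
T3 rotate counter-clockwise with cos θ = -8/17, sin θ = -15/17: (-9, 5) → (147/17, 95/17); (9, 4) → (-12/17, -167/17); (12, 4) → (-36/17, -212/17); (9, 3) → (-27/17, -159/17); (-3, 4) → (84/17, 13/17)

image vertices: (147/17, 95/17), (-12/17, -167/17), (-36/17, -212/17), (-27/17, -159/17), (84/17, 13/17)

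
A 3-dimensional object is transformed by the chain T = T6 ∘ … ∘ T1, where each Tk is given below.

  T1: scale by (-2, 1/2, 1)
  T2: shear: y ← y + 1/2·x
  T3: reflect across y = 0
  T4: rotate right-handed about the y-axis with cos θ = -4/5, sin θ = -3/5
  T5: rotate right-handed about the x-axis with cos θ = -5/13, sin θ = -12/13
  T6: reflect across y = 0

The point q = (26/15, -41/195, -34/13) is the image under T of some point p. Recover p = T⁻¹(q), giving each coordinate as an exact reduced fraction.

p = (1/3, -4, -2)

T1 = [-2 0 0 0; 0 1/2 0 0; 0 0 1 0; 0 0 0 1]
T2·T1 = [-2 0 0 0; -1 1/2 0 0; 0 0 1 0; 0 0 0 1]
T3·…·T1 = [-2 0 0 0; 1 -1/2 0 0; 0 0 1 0; 0 0 0 1]
T4·…·T1 = [8/5 0 -3/5 0; 1 -1/2 0 0; -6/5 0 -4/5 0; 0 0 0 1]
T5·…·T1 = [8/5 0 -3/5 0; -97/65 5/26 -48/65 0; -6/13 6/13 4/13 0; 0 0 0 1]
T6·…·T1 = [8/5 0 -3/5 0; 97/65 -5/26 48/65 0; -6/13 6/13 4/13 0; 0 0 0 1]
det M = -1; M⁻¹ = [2/5 18/65 3/26 0; 4/5 -14/65 27/13 0; -3/5 48/65 4/13 0; 0 0 0 1]
M⁻¹ · (26/15, -41/195, -34/13)ᵀ = (1/3, -4, -2)ᵀ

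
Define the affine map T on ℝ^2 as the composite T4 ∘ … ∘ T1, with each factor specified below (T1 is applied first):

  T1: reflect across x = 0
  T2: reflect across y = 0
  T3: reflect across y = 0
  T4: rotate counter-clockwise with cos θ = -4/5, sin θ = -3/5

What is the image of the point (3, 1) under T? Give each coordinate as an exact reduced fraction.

T(p) = (3, 1)

T1 reflect across x = 0: (3, 1) → (-3, 1)
T2 reflect across y = 0: (-3, 1) → (-3, -1)
T3 reflect across y = 0: (-3, -1) → (-3, 1)
T4 rotate counter-clockwise with cos θ = -4/5, sin θ = -3/5: (-3, 1) → (3, 1)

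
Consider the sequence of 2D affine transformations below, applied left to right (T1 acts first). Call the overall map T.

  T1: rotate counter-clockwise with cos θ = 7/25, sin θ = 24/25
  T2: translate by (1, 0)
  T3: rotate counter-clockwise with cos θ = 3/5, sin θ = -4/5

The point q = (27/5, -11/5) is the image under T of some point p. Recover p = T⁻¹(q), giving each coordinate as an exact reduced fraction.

p = (4, -3)

T1 = [7/25 -24/25 0; 24/25 7/25 0; 0 0 1]
T2·T1 = [7/25 -24/25 1; 24/25 7/25 0; 0 0 1]
T3·…·T1 = [117/125 -44/125 3/5; 44/125 117/125 -4/5; 0 0 1]
det M = 1; M⁻¹ = [117/125 44/125 -7/25; -44/125 117/125 24/25; 0 0 1]
M⁻¹ · (27/5, -11/5)ᵀ = (4, -3)ᵀ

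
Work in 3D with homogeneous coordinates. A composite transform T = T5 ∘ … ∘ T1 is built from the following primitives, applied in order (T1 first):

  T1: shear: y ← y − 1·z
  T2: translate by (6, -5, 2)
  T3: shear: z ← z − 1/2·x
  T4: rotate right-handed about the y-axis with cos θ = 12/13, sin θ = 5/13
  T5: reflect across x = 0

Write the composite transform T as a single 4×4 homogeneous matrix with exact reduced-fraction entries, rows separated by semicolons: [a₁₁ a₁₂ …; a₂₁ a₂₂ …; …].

T1 = [1 0 0 0; 0 1 -1 0; 0 0 1 0; 0 0 0 1]
T2·T1 = [1 0 0 6; 0 1 -1 -5; 0 0 1 2; 0 0 0 1]
T3·…·T1 = [1 0 0 6; 0 1 -1 -5; -1/2 0 1 -1; 0 0 0 1]
T4·…·T1 = [19/26 0 5/13 67/13; 0 1 -1 -5; -11/13 0 12/13 -42/13; 0 0 0 1]
T5·…·T1 = [-19/26 0 -5/13 -67/13; 0 1 -1 -5; -11/13 0 12/13 -42/13; 0 0 0 1]

T = [-19/26 0 -5/13 -67/13; 0 1 -1 -5; -11/13 0 12/13 -42/13; 0 0 0 1]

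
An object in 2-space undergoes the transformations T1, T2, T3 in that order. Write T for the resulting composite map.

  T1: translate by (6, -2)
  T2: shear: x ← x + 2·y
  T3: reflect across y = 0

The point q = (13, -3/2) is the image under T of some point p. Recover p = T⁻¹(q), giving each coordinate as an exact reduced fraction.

p = (4, 7/2)

T1 = [1 0 6; 0 1 -2; 0 0 1]
T2·T1 = [1 2 2; 0 1 -2; 0 0 1]
T3·…·T1 = [1 2 2; 0 -1 2; 0 0 1]
det M = -1; M⁻¹ = [1 2 -6; 0 -1 2; 0 0 1]
M⁻¹ · (13, -3/2)ᵀ = (4, 7/2)ᵀ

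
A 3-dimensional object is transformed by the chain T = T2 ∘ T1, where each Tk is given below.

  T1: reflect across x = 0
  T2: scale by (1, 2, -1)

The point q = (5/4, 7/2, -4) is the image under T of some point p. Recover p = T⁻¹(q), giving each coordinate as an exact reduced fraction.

p = (-5/4, 7/4, 4)

T1 = [-1 0 0 0; 0 1 0 0; 0 0 1 0; 0 0 0 1]
T2·T1 = [-1 0 0 0; 0 2 0 0; 0 0 -1 0; 0 0 0 1]
det M = 2; M⁻¹ = [-1 0 0 0; 0 1/2 0 0; 0 0 -1 0; 0 0 0 1]
M⁻¹ · (5/4, 7/2, -4)ᵀ = (-5/4, 7/4, 4)ᵀ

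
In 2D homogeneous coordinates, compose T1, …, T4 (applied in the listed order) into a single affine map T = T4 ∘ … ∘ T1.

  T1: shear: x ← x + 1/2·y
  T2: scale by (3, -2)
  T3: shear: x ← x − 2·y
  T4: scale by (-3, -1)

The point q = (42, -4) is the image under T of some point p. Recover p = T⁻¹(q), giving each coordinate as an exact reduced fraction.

p = (-1, -2)

T1 = [1 1/2 0; 0 1 0; 0 0 1]
T2·T1 = [3 3/2 0; 0 -2 0; 0 0 1]
T3·…·T1 = [3 11/2 0; 0 -2 0; 0 0 1]
T4·…·T1 = [-9 -33/2 0; 0 2 0; 0 0 1]
det M = -18; M⁻¹ = [-1/9 -11/12 0; 0 1/2 0; 0 0 1]
M⁻¹ · (42, -4)ᵀ = (-1, -2)ᵀ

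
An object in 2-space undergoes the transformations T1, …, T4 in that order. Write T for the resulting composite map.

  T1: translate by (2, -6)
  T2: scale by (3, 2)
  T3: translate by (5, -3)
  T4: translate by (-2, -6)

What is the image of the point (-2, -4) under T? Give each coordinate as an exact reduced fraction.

T1 translate by (2, -6): (-2, -4) → (0, -10)
T2 scale by (3, 2): (0, -10) → (0, -20)
T3 translate by (5, -3): (0, -20) → (5, -23)
T4 translate by (-2, -6): (5, -23) → (3, -29)

T(p) = (3, -29)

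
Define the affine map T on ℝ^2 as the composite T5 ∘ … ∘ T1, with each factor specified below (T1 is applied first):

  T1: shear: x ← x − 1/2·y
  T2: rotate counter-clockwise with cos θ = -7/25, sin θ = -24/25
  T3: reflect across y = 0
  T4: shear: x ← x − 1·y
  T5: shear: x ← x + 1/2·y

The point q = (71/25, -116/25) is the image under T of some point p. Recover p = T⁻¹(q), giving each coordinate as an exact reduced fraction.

p = (-5, -4/5)

T1 = [1 -1/2 0; 0 1 0; 0 0 1]
T2·T1 = [-7/25 11/10 0; -24/25 1/5 0; 0 0 1]
T3·…·T1 = [-7/25 11/10 0; 24/25 -1/5 0; 0 0 1]
T4·…·T1 = [-31/25 13/10 0; 24/25 -1/5 0; 0 0 1]
T5·…·T1 = [-19/25 6/5 0; 24/25 -1/5 0; 0 0 1]
det M = -1; M⁻¹ = [1/5 6/5 0; 24/25 19/25 0; 0 0 1]
M⁻¹ · (71/25, -116/25)ᵀ = (-5, -4/5)ᵀ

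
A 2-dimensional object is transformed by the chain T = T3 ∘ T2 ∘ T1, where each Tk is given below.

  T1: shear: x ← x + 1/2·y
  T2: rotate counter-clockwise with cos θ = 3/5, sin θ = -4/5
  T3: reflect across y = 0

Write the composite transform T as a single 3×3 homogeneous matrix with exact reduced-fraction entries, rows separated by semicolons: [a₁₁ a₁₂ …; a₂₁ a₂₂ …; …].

T1 = [1 1/2 0; 0 1 0; 0 0 1]
T2·T1 = [3/5 11/10 0; -4/5 1/5 0; 0 0 1]
T3·…·T1 = [3/5 11/10 0; 4/5 -1/5 0; 0 0 1]

T = [3/5 11/10 0; 4/5 -1/5 0; 0 0 1]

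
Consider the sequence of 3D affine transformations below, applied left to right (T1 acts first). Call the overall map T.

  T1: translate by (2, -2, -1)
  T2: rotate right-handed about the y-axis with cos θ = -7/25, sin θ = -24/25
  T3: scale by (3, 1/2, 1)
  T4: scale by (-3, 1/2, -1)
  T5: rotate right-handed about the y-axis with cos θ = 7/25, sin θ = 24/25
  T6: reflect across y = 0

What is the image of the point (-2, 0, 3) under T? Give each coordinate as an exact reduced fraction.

T(p) = (672/125, 1/2, -2054/125)

T1 translate by (2, -2, -1): (-2, 0, 3) → (0, -2, 2)
T2 rotate right-handed about the y-axis with cos θ = -7/25, sin θ = -24/25: (0, -2, 2) → (-48/25, -2, -14/25)
T3 scale by (3, 1/2, 1): (-48/25, -2, -14/25) → (-144/25, -1, -14/25)
T4 scale by (-3, 1/2, -1): (-144/25, -1, -14/25) → (432/25, -1/2, 14/25)
T5 rotate right-handed about the y-axis with cos θ = 7/25, sin θ = 24/25: (432/25, -1/2, 14/25) → (672/125, -1/2, -2054/125)
T6 reflect across y = 0: (672/125, -1/2, -2054/125) → (672/125, 1/2, -2054/125)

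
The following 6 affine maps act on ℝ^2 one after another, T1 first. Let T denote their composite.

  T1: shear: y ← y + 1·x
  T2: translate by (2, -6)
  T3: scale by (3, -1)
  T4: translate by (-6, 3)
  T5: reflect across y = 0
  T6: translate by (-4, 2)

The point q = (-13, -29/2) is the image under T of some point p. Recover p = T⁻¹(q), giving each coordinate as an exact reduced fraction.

p = (-3, -9/2)

T1 = [1 0 0; 1 1 0; 0 0 1]
T2·T1 = [1 0 2; 1 1 -6; 0 0 1]
T3·…·T1 = [3 0 6; -1 -1 6; 0 0 1]
T4·…·T1 = [3 0 0; -1 -1 9; 0 0 1]
T5·…·T1 = [3 0 0; 1 1 -9; 0 0 1]
T6·…·T1 = [3 0 -4; 1 1 -7; 0 0 1]
det M = 3; M⁻¹ = [1/3 0 4/3; -1/3 1 17/3; 0 0 1]
M⁻¹ · (-13, -29/2)ᵀ = (-3, -9/2)ᵀ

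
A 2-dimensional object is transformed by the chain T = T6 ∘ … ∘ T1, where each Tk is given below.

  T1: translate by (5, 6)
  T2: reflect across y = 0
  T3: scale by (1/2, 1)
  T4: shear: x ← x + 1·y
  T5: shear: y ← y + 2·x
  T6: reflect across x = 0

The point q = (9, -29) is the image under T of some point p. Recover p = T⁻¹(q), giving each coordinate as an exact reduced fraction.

p = (-1, 5)

T1 = [1 0 5; 0 1 6; 0 0 1]
T2·T1 = [1 0 5; 0 -1 -6; 0 0 1]
T3·…·T1 = [1/2 0 5/2; 0 -1 -6; 0 0 1]
T4·…·T1 = [1/2 -1 -7/2; 0 -1 -6; 0 0 1]
T5·…·T1 = [1/2 -1 -7/2; 1 -3 -13; 0 0 1]
T6·…·T1 = [-1/2 1 7/2; 1 -3 -13; 0 0 1]
det M = 1/2; M⁻¹ = [-6 -2 -5; -2 -1 -6; 0 0 1]
M⁻¹ · (9, -29)ᵀ = (-1, 5)ᵀ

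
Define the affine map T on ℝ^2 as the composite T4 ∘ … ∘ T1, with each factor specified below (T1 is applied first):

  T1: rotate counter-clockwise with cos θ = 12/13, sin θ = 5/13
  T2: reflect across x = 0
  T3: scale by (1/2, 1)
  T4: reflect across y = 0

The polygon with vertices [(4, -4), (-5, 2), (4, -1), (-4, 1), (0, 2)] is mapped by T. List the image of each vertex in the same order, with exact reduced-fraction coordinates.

T1 rotate counter-clockwise with cos θ = 12/13, sin θ = 5/13: (4, -4) → (68/13, -28/13); (-5, 2) → (-70/13, -1/13); (4, -1) → (53/13, 8/13); (-4, 1) → (-53/13, -8/13); (0, 2) → (-10/13, 24/13)
T2 reflect across x = 0: (68/13, -28/13) → (-68/13, -28/13); (-70/13, -1/13) → (70/13, -1/13); (53/13, 8/13) → (-53/13, 8/13); (-53/13, -8/13) → (53/13, -8/13); (-10/13, 24/13) → (10/13, 24/13)
T3 scale by (1/2, 1): (-68/13, -28/13) → (-34/13, -28/13); (70/13, -1/13) → (35/13, -1/13); (-53/13, 8/13) → (-53/26, 8/13); (53/13, -8/13) → (53/26, -8/13); (10/13, 24/13) → (5/13, 24/13)
T4 reflect across y = 0: (-34/13, -28/13) → (-34/13, 28/13); (35/13, -1/13) → (35/13, 1/13); (-53/26, 8/13) → (-53/26, -8/13); (53/26, -8/13) → (53/26, 8/13); (5/13, 24/13) → (5/13, -24/13)

image vertices: (-34/13, 28/13), (35/13, 1/13), (-53/26, -8/13), (53/26, 8/13), (5/13, -24/13)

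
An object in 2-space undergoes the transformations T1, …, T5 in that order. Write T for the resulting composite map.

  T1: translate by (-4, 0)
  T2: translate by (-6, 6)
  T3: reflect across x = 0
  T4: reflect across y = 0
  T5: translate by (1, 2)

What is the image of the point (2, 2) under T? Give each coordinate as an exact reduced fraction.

T1 translate by (-4, 0): (2, 2) → (-2, 2)
T2 translate by (-6, 6): (-2, 2) → (-8, 8)
T3 reflect across x = 0: (-8, 8) → (8, 8)
T4 reflect across y = 0: (8, 8) → (8, -8)
T5 translate by (1, 2): (8, -8) → (9, -6)

T(p) = (9, -6)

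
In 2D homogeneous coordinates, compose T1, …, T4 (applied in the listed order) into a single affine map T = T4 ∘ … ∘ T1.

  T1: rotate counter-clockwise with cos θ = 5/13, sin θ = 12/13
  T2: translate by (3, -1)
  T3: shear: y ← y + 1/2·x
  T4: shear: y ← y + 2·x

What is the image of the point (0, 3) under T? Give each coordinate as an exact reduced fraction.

T1 rotate counter-clockwise with cos θ = 5/13, sin θ = 12/13: (0, 3) → (-36/13, 15/13)
T2 translate by (3, -1): (-36/13, 15/13) → (3/13, 2/13)
T3 shear: y ← y + 1/2·x: (3/13, 2/13) → (3/13, 7/26)
T4 shear: y ← y + 2·x: (3/13, 7/26) → (3/13, 19/26)

T(p) = (3/13, 19/26)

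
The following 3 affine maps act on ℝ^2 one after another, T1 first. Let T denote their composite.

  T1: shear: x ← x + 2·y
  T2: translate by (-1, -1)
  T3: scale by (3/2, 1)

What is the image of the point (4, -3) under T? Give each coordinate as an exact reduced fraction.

T(p) = (-9/2, -4)

T1 shear: x ← x + 2·y: (4, -3) → (-2, -3)
T2 translate by (-1, -1): (-2, -3) → (-3, -4)
T3 scale by (3/2, 1): (-3, -4) → (-9/2, -4)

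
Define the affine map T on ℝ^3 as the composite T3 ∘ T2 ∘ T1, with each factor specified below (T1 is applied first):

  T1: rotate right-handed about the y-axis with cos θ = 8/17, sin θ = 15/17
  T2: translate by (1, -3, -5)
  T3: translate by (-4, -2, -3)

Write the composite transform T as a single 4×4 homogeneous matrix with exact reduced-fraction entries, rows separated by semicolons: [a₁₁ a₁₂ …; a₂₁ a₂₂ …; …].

T1 = [8/17 0 15/17 0; 0 1 0 0; -15/17 0 8/17 0; 0 0 0 1]
T2·T1 = [8/17 0 15/17 1; 0 1 0 -3; -15/17 0 8/17 -5; 0 0 0 1]
T3·…·T1 = [8/17 0 15/17 -3; 0 1 0 -5; -15/17 0 8/17 -8; 0 0 0 1]

T = [8/17 0 15/17 -3; 0 1 0 -5; -15/17 0 8/17 -8; 0 0 0 1]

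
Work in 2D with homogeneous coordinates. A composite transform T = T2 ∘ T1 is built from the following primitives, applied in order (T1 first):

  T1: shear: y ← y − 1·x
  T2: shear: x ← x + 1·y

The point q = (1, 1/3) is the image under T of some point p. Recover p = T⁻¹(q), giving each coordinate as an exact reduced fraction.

p = (2/3, 1)

T1 = [1 0 0; -1 1 0; 0 0 1]
T2·T1 = [0 1 0; -1 1 0; 0 0 1]
det M = 1; M⁻¹ = [1 -1 0; 1 0 0; 0 0 1]
M⁻¹ · (1, 1/3)ᵀ = (2/3, 1)ᵀ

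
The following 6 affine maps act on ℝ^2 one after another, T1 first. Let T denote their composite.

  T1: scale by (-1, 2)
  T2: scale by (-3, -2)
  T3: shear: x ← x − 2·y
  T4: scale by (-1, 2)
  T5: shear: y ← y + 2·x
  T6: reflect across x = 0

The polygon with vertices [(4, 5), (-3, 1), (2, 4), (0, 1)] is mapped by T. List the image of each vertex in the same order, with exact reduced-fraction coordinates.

T1 scale by (-1, 2): (4, 5) → (-4, 10); (-3, 1) → (3, 2); (2, 4) → (-2, 8); (0, 1) → (0, 2)
T2 scale by (-3, -2): (-4, 10) → (12, -20); (3, 2) → (-9, -4); (-2, 8) → (6, -16); (0, 2) → (0, -4)
T3 shear: x ← x − 2·y: (12, -20) → (52, -20); (-9, -4) → (-1, -4); (6, -16) → (38, -16); (0, -4) → (8, -4)
T4 scale by (-1, 2): (52, -20) → (-52, -40); (-1, -4) → (1, -8); (38, -16) → (-38, -32); (8, -4) → (-8, -8)
T5 shear: y ← y + 2·x: (-52, -40) → (-52, -144); (1, -8) → (1, -6); (-38, -32) → (-38, -108); (-8, -8) → (-8, -24)
T6 reflect across x = 0: (-52, -144) → (52, -144); (1, -6) → (-1, -6); (-38, -108) → (38, -108); (-8, -24) → (8, -24)

image vertices: (52, -144), (-1, -6), (38, -108), (8, -24)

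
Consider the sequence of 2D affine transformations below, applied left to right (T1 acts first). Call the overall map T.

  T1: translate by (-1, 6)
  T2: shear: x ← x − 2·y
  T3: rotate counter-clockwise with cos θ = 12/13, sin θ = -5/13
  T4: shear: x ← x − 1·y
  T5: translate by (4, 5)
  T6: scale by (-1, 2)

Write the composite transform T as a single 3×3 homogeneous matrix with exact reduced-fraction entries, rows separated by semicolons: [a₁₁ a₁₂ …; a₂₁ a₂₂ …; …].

T = [-17/13 41/13 211/13; -10/13 44/13 404/13; 0 0 1]

T1 = [1 0 -1; 0 1 6; 0 0 1]
T2·T1 = [1 -2 -13; 0 1 6; 0 0 1]
T3·…·T1 = [12/13 -19/13 -126/13; -5/13 22/13 137/13; 0 0 1]
T4·…·T1 = [17/13 -41/13 -263/13; -5/13 22/13 137/13; 0 0 1]
T5·…·T1 = [17/13 -41/13 -211/13; -5/13 22/13 202/13; 0 0 1]
T6·…·T1 = [-17/13 41/13 211/13; -10/13 44/13 404/13; 0 0 1]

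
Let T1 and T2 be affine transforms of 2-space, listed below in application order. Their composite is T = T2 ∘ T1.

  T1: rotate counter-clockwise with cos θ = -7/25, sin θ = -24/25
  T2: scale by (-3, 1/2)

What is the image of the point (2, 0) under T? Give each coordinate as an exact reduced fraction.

T1 rotate counter-clockwise with cos θ = -7/25, sin θ = -24/25: (2, 0) → (-14/25, -48/25)
T2 scale by (-3, 1/2): (-14/25, -48/25) → (42/25, -24/25)

T(p) = (42/25, -24/25)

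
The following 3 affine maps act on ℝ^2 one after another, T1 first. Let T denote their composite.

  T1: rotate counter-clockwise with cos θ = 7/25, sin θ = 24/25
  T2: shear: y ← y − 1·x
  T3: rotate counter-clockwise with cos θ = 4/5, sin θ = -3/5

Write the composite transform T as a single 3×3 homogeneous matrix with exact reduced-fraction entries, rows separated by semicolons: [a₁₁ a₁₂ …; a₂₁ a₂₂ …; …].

T1 = [7/25 -24/25 0; 24/25 7/25 0; 0 0 1]
T2·T1 = [7/25 -24/25 0; 17/25 31/25 0; 0 0 1]
T3·…·T1 = [79/125 -3/125 0; 47/125 196/125 0; 0 0 1]

T = [79/125 -3/125 0; 47/125 196/125 0; 0 0 1]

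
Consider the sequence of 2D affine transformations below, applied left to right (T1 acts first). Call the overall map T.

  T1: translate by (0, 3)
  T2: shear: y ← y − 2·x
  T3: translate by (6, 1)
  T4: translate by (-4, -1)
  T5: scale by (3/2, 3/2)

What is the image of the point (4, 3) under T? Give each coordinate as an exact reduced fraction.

T1 translate by (0, 3): (4, 3) → (4, 6)
T2 shear: y ← y − 2·x: (4, 6) → (4, -2)
T3 translate by (6, 1): (4, -2) → (10, -1)
T4 translate by (-4, -1): (10, -1) → (6, -2)
T5 scale by (3/2, 3/2): (6, -2) → (9, -3)

T(p) = (9, -3)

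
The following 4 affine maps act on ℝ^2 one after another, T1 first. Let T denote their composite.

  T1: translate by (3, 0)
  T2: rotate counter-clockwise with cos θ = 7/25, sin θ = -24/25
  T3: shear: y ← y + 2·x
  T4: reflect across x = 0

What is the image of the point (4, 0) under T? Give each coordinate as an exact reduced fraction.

T(p) = (-49/25, -14/5)

T1 translate by (3, 0): (4, 0) → (7, 0)
T2 rotate counter-clockwise with cos θ = 7/25, sin θ = -24/25: (7, 0) → (49/25, -168/25)
T3 shear: y ← y + 2·x: (49/25, -168/25) → (49/25, -14/5)
T4 reflect across x = 0: (49/25, -14/5) → (-49/25, -14/5)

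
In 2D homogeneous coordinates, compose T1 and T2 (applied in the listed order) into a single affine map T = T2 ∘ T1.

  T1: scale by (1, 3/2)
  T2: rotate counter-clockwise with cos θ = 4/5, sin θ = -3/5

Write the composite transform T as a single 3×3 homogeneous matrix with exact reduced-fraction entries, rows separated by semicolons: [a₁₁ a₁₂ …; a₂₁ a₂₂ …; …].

T1 = [1 0 0; 0 3/2 0; 0 0 1]
T2·T1 = [4/5 9/10 0; -3/5 6/5 0; 0 0 1]

T = [4/5 9/10 0; -3/5 6/5 0; 0 0 1]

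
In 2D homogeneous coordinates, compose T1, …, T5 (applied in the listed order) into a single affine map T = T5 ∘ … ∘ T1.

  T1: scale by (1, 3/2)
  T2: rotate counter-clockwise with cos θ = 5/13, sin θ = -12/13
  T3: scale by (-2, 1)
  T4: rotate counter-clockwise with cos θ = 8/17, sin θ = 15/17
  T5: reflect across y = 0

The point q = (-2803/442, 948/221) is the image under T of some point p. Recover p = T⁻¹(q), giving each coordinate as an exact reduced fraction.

T1 = [1 0 0; 0 3/2 0; 0 0 1]
T2·T1 = [5/13 18/13 0; -12/13 15/26 0; 0 0 1]
T3·…·T1 = [-10/13 -36/13 0; -12/13 15/26 0; 0 0 1]
T4·…·T1 = [100/221 -801/442 0; -246/221 -480/221 0; 0 0 1]
T5·…·T1 = [100/221 -801/442 0; 246/221 480/221 0; 0 0 1]
det M = 3; M⁻¹ = [160/221 267/442 0; -82/221 100/663 0; 0 0 1]
M⁻¹ · (-2803/442, 948/221)ᵀ = (-2, 3)ᵀ

p = (-2, 3)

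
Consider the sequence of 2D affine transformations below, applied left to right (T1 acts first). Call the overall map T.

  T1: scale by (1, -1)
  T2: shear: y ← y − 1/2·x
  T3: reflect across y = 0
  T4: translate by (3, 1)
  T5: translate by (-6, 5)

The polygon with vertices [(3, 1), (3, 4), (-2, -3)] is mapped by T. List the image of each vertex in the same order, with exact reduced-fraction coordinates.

T1 scale by (1, -1): (3, 1) → (3, -1); (3, 4) → (3, -4); (-2, -3) → (-2, 3)
T2 shear: y ← y − 1/2·x: (3, -1) → (3, -5/2); (3, -4) → (3, -11/2); (-2, 3) → (-2, 4)
T3 reflect across y = 0: (3, -5/2) → (3, 5/2); (3, -11/2) → (3, 11/2); (-2, 4) → (-2, -4)
T4 translate by (3, 1): (3, 5/2) → (6, 7/2); (3, 11/2) → (6, 13/2); (-2, -4) → (1, -3)
T5 translate by (-6, 5): (6, 7/2) → (0, 17/2); (6, 13/2) → (0, 23/2); (1, -3) → (-5, 2)

image vertices: (0, 17/2), (0, 23/2), (-5, 2)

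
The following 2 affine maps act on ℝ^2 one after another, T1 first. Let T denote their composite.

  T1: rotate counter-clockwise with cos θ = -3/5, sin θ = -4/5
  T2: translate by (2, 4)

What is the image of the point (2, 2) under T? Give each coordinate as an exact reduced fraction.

T(p) = (12/5, 6/5)

T1 rotate counter-clockwise with cos θ = -3/5, sin θ = -4/5: (2, 2) → (2/5, -14/5)
T2 translate by (2, 4): (2/5, -14/5) → (12/5, 6/5)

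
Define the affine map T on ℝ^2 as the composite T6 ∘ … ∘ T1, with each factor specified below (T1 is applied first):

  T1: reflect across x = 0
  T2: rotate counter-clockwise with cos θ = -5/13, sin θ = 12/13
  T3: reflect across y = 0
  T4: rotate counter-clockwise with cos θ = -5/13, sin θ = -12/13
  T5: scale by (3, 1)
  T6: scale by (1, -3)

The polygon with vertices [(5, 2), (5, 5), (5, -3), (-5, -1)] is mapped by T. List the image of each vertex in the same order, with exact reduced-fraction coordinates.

T1 reflect across x = 0: (5, 2) → (-5, 2); (5, 5) → (-5, 5); (5, -3) → (-5, -3); (-5, -1) → (5, -1)
T2 rotate counter-clockwise with cos θ = -5/13, sin θ = 12/13: (-5, 2) → (1/13, -70/13); (-5, 5) → (-35/13, -85/13); (-5, -3) → (61/13, -45/13); (5, -1) → (-1, 5)
T3 reflect across y = 0: (1/13, -70/13) → (1/13, 70/13); (-35/13, -85/13) → (-35/13, 85/13); (61/13, -45/13) → (61/13, 45/13); (-1, 5) → (-1, -5)
T4 rotate counter-clockwise with cos θ = -5/13, sin θ = -12/13: (1/13, 70/13) → (835/169, -362/169); (-35/13, 85/13) → (1195/169, -5/169); (61/13, 45/13) → (235/169, -957/169); (-1, -5) → (-55/13, 37/13)
T5 scale by (3, 1): (835/169, -362/169) → (2505/169, -362/169); (1195/169, -5/169) → (3585/169, -5/169); (235/169, -957/169) → (705/169, -957/169); (-55/13, 37/13) → (-165/13, 37/13)
T6 scale by (1, -3): (2505/169, -362/169) → (2505/169, 1086/169); (3585/169, -5/169) → (3585/169, 15/169); (705/169, -957/169) → (705/169, 2871/169); (-165/13, 37/13) → (-165/13, -111/13)

image vertices: (2505/169, 1086/169), (3585/169, 15/169), (705/169, 2871/169), (-165/13, -111/13)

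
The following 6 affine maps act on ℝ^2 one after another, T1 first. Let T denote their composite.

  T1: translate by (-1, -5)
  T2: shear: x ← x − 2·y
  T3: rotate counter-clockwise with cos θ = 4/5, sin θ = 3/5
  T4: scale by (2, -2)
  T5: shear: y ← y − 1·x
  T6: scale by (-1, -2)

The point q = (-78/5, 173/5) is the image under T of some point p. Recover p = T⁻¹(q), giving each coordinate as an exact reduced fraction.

p = (-1/4, 1)

T1 = [1 0 -1; 0 1 -5; 0 0 1]
T2·T1 = [1 -2 9; 0 1 -5; 0 0 1]
T3·…·T1 = [4/5 -11/5 51/5; 3/5 -2/5 7/5; 0 0 1]
T4·…·T1 = [8/5 -22/5 102/5; -6/5 4/5 -14/5; 0 0 1]
T5·…·T1 = [8/5 -22/5 102/5; -14/5 26/5 -116/5; 0 0 1]
T6·…·T1 = [-8/5 22/5 -102/5; 28/5 -52/5 232/5; 0 0 1]
det M = -8; M⁻¹ = [13/10 11/20 1; 7/10 1/5 5; 0 0 1]
M⁻¹ · (-78/5, 173/5)ᵀ = (-1/4, 1)ᵀ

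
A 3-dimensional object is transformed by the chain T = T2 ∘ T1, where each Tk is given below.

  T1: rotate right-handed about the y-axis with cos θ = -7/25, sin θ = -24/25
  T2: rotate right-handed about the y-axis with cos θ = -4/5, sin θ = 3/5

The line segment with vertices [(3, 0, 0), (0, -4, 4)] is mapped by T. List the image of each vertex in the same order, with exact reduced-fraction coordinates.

image vertices: (12/5, 0, -9/5), (12/5, -4, 16/5)

T1 rotate right-handed about the y-axis with cos θ = -7/25, sin θ = -24/25: (3, 0, 0) → (-21/25, 0, 72/25); (0, -4, 4) → (-96/25, -4, -28/25)
T2 rotate right-handed about the y-axis with cos θ = -4/5, sin θ = 3/5: (-21/25, 0, 72/25) → (12/5, 0, -9/5); (-96/25, -4, -28/25) → (12/5, -4, 16/5)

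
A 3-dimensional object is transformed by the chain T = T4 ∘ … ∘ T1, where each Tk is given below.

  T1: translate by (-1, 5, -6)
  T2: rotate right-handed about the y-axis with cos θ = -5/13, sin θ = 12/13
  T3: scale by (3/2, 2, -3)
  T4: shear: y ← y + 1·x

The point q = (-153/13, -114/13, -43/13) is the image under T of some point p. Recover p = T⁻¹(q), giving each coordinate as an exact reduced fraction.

p = (3, -7/2, -5/3)

T1 = [1 0 0 -1; 0 1 0 5; 0 0 1 -6; 0 0 0 1]
T2·T1 = [-5/13 0 12/13 -67/13; 0 1 0 5; -12/13 0 -5/13 42/13; 0 0 0 1]
T3·…·T1 = [-15/26 0 18/13 -201/26; 0 2 0 10; 36/13 0 15/13 -126/13; 0 0 0 1]
T4·…·T1 = [-15/26 0 18/13 -201/26; -15/26 2 18/13 59/26; 36/13 0 15/13 -126/13; 0 0 0 1]
det M = -9; M⁻¹ = [-10/39 0 4/13 1; -1/2 1/2 0 -5; 8/13 0 5/39 6; 0 0 0 1]
M⁻¹ · (-153/13, -114/13, -43/13)ᵀ = (3, -7/2, -5/3)ᵀ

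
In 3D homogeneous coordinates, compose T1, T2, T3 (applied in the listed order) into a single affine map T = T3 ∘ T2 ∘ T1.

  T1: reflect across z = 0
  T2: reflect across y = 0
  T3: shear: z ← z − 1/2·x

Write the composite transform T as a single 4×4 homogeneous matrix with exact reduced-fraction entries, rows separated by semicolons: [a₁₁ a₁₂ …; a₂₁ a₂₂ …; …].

T1 = [1 0 0 0; 0 1 0 0; 0 0 -1 0; 0 0 0 1]
T2·T1 = [1 0 0 0; 0 -1 0 0; 0 0 -1 0; 0 0 0 1]
T3·…·T1 = [1 0 0 0; 0 -1 0 0; -1/2 0 -1 0; 0 0 0 1]

T = [1 0 0 0; 0 -1 0 0; -1/2 0 -1 0; 0 0 0 1]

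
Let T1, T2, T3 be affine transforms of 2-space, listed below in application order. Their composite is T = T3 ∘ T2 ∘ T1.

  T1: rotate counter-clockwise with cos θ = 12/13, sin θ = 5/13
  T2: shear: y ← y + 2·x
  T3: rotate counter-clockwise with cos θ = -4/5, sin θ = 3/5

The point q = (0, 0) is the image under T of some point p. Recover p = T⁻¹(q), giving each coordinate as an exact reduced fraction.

p = (0, 0)

T1 = [12/13 -5/13 0; 5/13 12/13 0; 0 0 1]
T2·T1 = [12/13 -5/13 0; 29/13 2/13 0; 0 0 1]
T3·…·T1 = [-27/13 14/65 0; -16/13 -23/65 0; 0 0 1]
det M = 1; M⁻¹ = [-23/65 -14/65 0; 16/13 -27/13 0; 0 0 1]
M⁻¹ · (0, 0)ᵀ = (0, 0)ᵀ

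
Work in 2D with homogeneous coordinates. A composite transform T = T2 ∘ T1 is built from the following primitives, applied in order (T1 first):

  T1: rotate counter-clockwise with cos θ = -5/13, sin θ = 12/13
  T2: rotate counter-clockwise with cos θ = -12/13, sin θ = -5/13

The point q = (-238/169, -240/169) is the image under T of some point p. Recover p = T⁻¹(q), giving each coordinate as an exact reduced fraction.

p = (0, -2)

T1 = [-5/13 -12/13 0; 12/13 -5/13 0; 0 0 1]
T2·T1 = [120/169 119/169 0; -119/169 120/169 0; 0 0 1]
det M = 1; M⁻¹ = [120/169 -119/169 0; 119/169 120/169 0; 0 0 1]
M⁻¹ · (-238/169, -240/169)ᵀ = (0, -2)ᵀ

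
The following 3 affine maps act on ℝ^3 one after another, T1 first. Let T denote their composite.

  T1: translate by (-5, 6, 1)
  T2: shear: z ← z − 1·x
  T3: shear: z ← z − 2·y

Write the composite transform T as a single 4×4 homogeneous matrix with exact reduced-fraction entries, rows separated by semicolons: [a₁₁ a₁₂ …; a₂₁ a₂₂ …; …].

T = [1 0 0 -5; 0 1 0 6; -1 -2 1 -6; 0 0 0 1]

T1 = [1 0 0 -5; 0 1 0 6; 0 0 1 1; 0 0 0 1]
T2·T1 = [1 0 0 -5; 0 1 0 6; -1 0 1 6; 0 0 0 1]
T3·…·T1 = [1 0 0 -5; 0 1 0 6; -1 -2 1 -6; 0 0 0 1]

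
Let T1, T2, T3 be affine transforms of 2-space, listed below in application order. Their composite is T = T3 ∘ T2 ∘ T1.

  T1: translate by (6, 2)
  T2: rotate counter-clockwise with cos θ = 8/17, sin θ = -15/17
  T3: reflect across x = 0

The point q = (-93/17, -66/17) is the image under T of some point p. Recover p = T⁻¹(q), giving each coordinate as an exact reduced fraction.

p = (0, 1)

T1 = [1 0 6; 0 1 2; 0 0 1]
T2·T1 = [8/17 15/17 78/17; -15/17 8/17 -74/17; 0 0 1]
T3·…·T1 = [-8/17 -15/17 -78/17; -15/17 8/17 -74/17; 0 0 1]
det M = -1; M⁻¹ = [-8/17 -15/17 -6; -15/17 8/17 -2; 0 0 1]
M⁻¹ · (-93/17, -66/17)ᵀ = (0, 1)ᵀ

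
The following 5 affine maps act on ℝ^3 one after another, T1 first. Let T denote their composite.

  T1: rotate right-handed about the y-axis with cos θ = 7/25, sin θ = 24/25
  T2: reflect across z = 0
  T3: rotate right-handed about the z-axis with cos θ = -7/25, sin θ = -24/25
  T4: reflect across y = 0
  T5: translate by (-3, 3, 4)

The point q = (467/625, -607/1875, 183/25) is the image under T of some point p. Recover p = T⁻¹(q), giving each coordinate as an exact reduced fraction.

p = (2, 8/3, -5)

T1 = [7/25 0 24/25 0; 0 1 0 0; -24/25 0 7/25 0; 0 0 0 1]
T2·T1 = [7/25 0 24/25 0; 0 1 0 0; 24/25 0 -7/25 0; 0 0 0 1]
T3·…·T1 = [-49/625 24/25 -168/625 0; -168/625 -7/25 -576/625 0; 24/25 0 -7/25 0; 0 0 0 1]
T4·…·T1 = [-49/625 24/25 -168/625 0; 168/625 7/25 576/625 0; 24/25 0 -7/25 0; 0 0 0 1]
T5·…·T1 = [-49/625 24/25 -168/625 -3; 168/625 7/25 576/625 3; 24/25 0 -7/25 4; 0 0 0 1]
det M = 1; M⁻¹ = [-49/625 168/625 24/25 -3051/625; 24/25 7/25 0 51/25; -168/625 576/625 -7/25 -1532/625; 0 0 0 1]
M⁻¹ · (467/625, -607/1875, 183/25)ᵀ = (2, 8/3, -5)ᵀ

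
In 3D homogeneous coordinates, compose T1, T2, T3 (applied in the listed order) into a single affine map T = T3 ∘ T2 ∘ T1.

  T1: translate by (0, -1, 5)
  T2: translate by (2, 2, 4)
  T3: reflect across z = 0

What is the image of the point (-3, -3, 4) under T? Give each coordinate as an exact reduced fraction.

T1 translate by (0, -1, 5): (-3, -3, 4) → (-3, -4, 9)
T2 translate by (2, 2, 4): (-3, -4, 9) → (-1, -2, 13)
T3 reflect across z = 0: (-1, -2, 13) → (-1, -2, -13)

T(p) = (-1, -2, -13)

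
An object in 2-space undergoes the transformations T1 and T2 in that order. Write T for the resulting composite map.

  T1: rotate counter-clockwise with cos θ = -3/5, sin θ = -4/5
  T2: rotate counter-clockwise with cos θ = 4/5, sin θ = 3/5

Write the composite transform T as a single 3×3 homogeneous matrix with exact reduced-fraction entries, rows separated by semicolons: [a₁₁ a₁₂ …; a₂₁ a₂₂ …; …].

T1 = [-3/5 4/5 0; -4/5 -3/5 0; 0 0 1]
T2·T1 = [0 1 0; -1 0 0; 0 0 1]

T = [0 1 0; -1 0 0; 0 0 1]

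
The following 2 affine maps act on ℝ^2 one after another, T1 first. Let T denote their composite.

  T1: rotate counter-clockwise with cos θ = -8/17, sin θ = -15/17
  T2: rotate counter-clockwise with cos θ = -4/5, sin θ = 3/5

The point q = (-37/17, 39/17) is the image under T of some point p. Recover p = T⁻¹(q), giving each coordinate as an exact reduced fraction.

T1 = [-8/17 15/17 0; -15/17 -8/17 0; 0 0 1]
T2·T1 = [77/85 -36/85 0; 36/85 77/85 0; 0 0 1]
det M = 1; M⁻¹ = [77/85 36/85 0; -36/85 77/85 0; 0 0 1]
M⁻¹ · (-37/17, 39/17)ᵀ = (-1, 3)ᵀ

p = (-1, 3)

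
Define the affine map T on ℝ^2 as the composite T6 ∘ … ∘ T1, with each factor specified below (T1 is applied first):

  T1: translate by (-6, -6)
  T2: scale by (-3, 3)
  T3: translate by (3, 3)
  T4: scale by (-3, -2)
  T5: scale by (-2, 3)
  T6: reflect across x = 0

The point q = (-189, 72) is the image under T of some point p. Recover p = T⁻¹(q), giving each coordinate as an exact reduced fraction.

p = (-7/2, 1)

T1 = [1 0 -6; 0 1 -6; 0 0 1]
T2·T1 = [-3 0 18; 0 3 -18; 0 0 1]
T3·…·T1 = [-3 0 21; 0 3 -15; 0 0 1]
T4·…·T1 = [9 0 -63; 0 -6 30; 0 0 1]
T5·…·T1 = [-18 0 126; 0 -18 90; 0 0 1]
T6·…·T1 = [18 0 -126; 0 -18 90; 0 0 1]
det M = -324; M⁻¹ = [1/18 0 7; 0 -1/18 5; 0 0 1]
M⁻¹ · (-189, 72)ᵀ = (-7/2, 1)ᵀ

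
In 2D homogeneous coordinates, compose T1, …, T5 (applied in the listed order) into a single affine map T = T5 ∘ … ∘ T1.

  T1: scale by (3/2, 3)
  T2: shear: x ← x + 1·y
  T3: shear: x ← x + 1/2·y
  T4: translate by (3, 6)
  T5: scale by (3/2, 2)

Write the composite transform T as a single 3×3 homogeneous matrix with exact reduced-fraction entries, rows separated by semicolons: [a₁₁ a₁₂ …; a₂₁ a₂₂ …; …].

T = [9/4 27/4 9/2; 0 6 12; 0 0 1]

T1 = [3/2 0 0; 0 3 0; 0 0 1]
T2·T1 = [3/2 3 0; 0 3 0; 0 0 1]
T3·…·T1 = [3/2 9/2 0; 0 3 0; 0 0 1]
T4·…·T1 = [3/2 9/2 3; 0 3 6; 0 0 1]
T5·…·T1 = [9/4 27/4 9/2; 0 6 12; 0 0 1]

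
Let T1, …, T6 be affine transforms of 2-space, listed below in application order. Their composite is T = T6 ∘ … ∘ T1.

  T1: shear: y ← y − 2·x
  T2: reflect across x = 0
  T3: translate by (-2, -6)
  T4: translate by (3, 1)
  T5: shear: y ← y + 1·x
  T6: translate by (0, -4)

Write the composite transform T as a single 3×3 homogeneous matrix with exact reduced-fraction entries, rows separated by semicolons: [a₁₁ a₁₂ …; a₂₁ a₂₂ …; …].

T = [-1 0 1; -3 1 -8; 0 0 1]

T1 = [1 0 0; -2 1 0; 0 0 1]
T2·T1 = [-1 0 0; -2 1 0; 0 0 1]
T3·…·T1 = [-1 0 -2; -2 1 -6; 0 0 1]
T4·…·T1 = [-1 0 1; -2 1 -5; 0 0 1]
T5·…·T1 = [-1 0 1; -3 1 -4; 0 0 1]
T6·…·T1 = [-1 0 1; -3 1 -8; 0 0 1]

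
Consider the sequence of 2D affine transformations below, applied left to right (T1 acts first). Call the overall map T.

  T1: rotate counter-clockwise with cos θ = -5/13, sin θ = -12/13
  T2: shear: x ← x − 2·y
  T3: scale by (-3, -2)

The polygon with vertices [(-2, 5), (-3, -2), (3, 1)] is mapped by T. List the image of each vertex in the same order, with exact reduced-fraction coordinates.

image vertices: (-216/13, 2/13), (303/13, -92/13), (-237/13, 82/13)

T1 rotate counter-clockwise with cos θ = -5/13, sin θ = -12/13: (-2, 5) → (70/13, -1/13); (-3, -2) → (-9/13, 46/13); (3, 1) → (-3/13, -41/13)
T2 shear: x ← x − 2·y: (70/13, -1/13) → (72/13, -1/13); (-9/13, 46/13) → (-101/13, 46/13); (-3/13, -41/13) → (79/13, -41/13)
T3 scale by (-3, -2): (72/13, -1/13) → (-216/13, 2/13); (-101/13, 46/13) → (303/13, -92/13); (79/13, -41/13) → (-237/13, 82/13)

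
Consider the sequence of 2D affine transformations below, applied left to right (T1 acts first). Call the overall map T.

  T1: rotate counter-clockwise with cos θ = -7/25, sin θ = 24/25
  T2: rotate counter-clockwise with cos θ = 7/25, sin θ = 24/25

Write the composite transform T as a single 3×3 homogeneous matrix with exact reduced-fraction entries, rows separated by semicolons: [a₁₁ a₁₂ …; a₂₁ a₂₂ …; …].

T = [-1 0 0; 0 -1 0; 0 0 1]

T1 = [-7/25 -24/25 0; 24/25 -7/25 0; 0 0 1]
T2·T1 = [-1 0 0; 0 -1 0; 0 0 1]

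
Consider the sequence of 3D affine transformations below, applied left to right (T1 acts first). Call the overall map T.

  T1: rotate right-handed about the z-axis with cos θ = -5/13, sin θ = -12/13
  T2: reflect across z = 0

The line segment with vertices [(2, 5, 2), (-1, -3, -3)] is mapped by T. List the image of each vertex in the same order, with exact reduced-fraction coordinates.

image vertices: (50/13, -49/13, -2), (-31/13, 27/13, 3)

T1 rotate right-handed about the z-axis with cos θ = -5/13, sin θ = -12/13: (2, 5, 2) → (50/13, -49/13, 2); (-1, -3, -3) → (-31/13, 27/13, -3)
T2 reflect across z = 0: (50/13, -49/13, 2) → (50/13, -49/13, -2); (-31/13, 27/13, -3) → (-31/13, 27/13, 3)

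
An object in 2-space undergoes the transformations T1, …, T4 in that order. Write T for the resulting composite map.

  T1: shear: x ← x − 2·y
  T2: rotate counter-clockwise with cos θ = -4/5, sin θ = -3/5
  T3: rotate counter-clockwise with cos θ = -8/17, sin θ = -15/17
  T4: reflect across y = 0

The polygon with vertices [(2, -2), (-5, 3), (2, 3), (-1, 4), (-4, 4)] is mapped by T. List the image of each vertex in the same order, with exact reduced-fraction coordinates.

T1 shear: x ← x − 2·y: (2, -2) → (6, -2); (-5, 3) → (-11, 3); (2, 3) → (-4, 3); (-1, 4) → (-9, 4); (-4, 4) → (-12, 4)
T2 rotate counter-clockwise with cos θ = -4/5, sin θ = -3/5: (6, -2) → (-6, -2); (-11, 3) → (53/5, 21/5); (-4, 3) → (5, 0); (-9, 4) → (48/5, 11/5); (-12, 4) → (12, 4)
T3 rotate counter-clockwise with cos θ = -8/17, sin θ = -15/17: (-6, -2) → (18/17, 106/17); (53/5, 21/5) → (-109/85, -963/85); (5, 0) → (-40/17, -75/17); (48/5, 11/5) → (-219/85, -808/85); (12, 4) → (-36/17, -212/17)
T4 reflect across y = 0: (18/17, 106/17) → (18/17, -106/17); (-109/85, -963/85) → (-109/85, 963/85); (-40/17, -75/17) → (-40/17, 75/17); (-219/85, -808/85) → (-219/85, 808/85); (-36/17, -212/17) → (-36/17, 212/17)

image vertices: (18/17, -106/17), (-109/85, 963/85), (-40/17, 75/17), (-219/85, 808/85), (-36/17, 212/17)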